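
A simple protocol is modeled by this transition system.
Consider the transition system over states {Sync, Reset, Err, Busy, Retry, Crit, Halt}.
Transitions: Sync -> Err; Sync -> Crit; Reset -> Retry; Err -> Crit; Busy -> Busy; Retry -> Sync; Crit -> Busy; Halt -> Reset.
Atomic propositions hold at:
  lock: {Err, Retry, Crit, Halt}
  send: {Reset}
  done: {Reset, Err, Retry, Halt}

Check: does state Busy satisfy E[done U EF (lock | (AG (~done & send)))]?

No

Sat(~done) = {Sync, Busy, Crit}
Sat(~done & send) = ∅
AG (~done & send): greatest fixpoint, start Z0 = ∅, keep only states in Sat with every successor in Z. Already a fixed point.
Sat(AG (~done & send)) = ∅
Sat(lock | (AG (~done & send))) = {Err, Retry, Crit, Halt}
EF (lock | (AG (~done & send))): least fixpoint, start Z0 = {Err, Retry, Crit, Halt}, add states with some successor in Z. Z1 = {Sync, Reset, Err, Retry, Crit, Halt}; fixed.
Sat(EF (lock | (AG (~done & send)))) = {Sync, Reset, Err, Retry, Crit, Halt}
E[done U EF (lock | (AG (~done & send)))]: least fixpoint, start Z0 = Sat(EF (lock | (AG (~done & send)))) = {Sync, Reset, Err, Retry, Crit, Halt}, add states in Sat(done) with some successor in Z. Already a fixed point.
Sat(E[done U EF (lock | (AG (~done & send)))]) = {Sync, Reset, Err, Retry, Crit, Halt}
Busy ∉ Sat(E[done U EF (lock | (AG (~done & send)))]) = {Sync, Reset, Err, Retry, Crit, Halt}, so the formula does not hold at Busy.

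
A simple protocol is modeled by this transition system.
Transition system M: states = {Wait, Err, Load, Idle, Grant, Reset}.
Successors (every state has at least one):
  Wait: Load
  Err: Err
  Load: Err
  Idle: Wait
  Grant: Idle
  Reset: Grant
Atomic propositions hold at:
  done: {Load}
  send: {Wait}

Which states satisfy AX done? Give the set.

Sat(AX done) = {s : every successor in {Load}} = {Wait}

{Wait}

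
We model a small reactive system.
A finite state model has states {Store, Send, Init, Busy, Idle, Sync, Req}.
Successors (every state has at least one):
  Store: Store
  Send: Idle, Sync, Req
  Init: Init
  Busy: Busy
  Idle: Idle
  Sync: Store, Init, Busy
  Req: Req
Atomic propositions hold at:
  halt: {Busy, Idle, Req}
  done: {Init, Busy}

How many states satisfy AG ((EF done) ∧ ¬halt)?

EF done: least fixpoint, start Z0 = {Init, Busy}, add states with some successor in Z. Z1 = {Init, Busy, Sync}; Z2 = {Send, Init, Busy, Sync}; fixed.
Sat(EF done) = {Send, Init, Busy, Sync}
Sat(¬halt) = {Store, Send, Init, Sync}
Sat((EF done) ∧ ¬halt) = {Send, Init, Sync}
AG ((EF done) ∧ ¬halt): greatest fixpoint, start Z0 = {Send, Init, Sync}, keep only states in Sat with every successor in Z. Z1 = {Init}; fixed.
Sat(AG ((EF done) ∧ ¬halt)) = {Init}
|Sat(AG ((EF done) ∧ ¬halt))| = |{Init}| = 1.

1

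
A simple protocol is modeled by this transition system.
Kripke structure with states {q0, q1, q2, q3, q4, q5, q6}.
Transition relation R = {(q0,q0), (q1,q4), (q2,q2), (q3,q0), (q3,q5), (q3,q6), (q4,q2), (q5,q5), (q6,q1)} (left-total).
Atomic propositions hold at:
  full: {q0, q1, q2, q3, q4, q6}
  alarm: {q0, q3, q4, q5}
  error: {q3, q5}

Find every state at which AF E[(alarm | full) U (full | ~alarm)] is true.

{q0, q1, q2, q3, q4, q6}

Sat(alarm | full) = {q0, q1, q2, q3, q4, q5, q6}
Sat(~alarm) = {q1, q2, q6}
Sat(full | ~alarm) = {q0, q1, q2, q3, q4, q6}
E[(alarm | full) U (full | ~alarm)]: least fixpoint, start Z0 = Sat((full | ~alarm)) = {q0, q1, q2, q3, q4, q6}, add states in Sat(alarm | full) with some successor in Z. Already a fixed point.
Sat(E[(alarm | full) U (full | ~alarm)]) = {q0, q1, q2, q3, q4, q6}
AF E[(alarm | full) U (full | ~alarm)]: least fixpoint, start Z0 = {q0, q1, q2, q3, q4, q6}, add states with every successor in Z. Already a fixed point.
Sat(AF E[(alarm | full) U (full | ~alarm)]) = {q0, q1, q2, q3, q4, q6}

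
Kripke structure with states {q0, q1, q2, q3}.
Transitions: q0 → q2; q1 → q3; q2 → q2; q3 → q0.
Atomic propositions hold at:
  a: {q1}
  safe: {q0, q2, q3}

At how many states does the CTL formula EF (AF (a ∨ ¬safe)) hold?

Sat(¬safe) = {q1}
Sat(a ∨ ¬safe) = {q1}
AF (a ∨ ¬safe): least fixpoint, start Z0 = {q1}, add states with every successor in Z. Already a fixed point.
Sat(AF (a ∨ ¬safe)) = {q1}
EF (AF (a ∨ ¬safe)): least fixpoint, start Z0 = {q1}, add states with some successor in Z. Already a fixed point.
Sat(EF (AF (a ∨ ¬safe))) = {q1}
|Sat(EF (AF (a ∨ ¬safe)))| = |{q1}| = 1.

1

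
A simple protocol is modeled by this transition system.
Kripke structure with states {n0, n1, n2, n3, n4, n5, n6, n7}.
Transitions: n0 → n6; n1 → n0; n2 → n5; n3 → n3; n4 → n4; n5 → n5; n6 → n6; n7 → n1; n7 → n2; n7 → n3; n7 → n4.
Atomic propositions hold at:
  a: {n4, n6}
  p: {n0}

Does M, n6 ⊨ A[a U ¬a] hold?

No

Sat(¬a) = {n0, n1, n2, n3, n5, n7}
A[a U ¬a]: least fixpoint, start Z0 = Sat(¬a) = {n0, n1, n2, n3, n5, n7}, add states in Sat(a) with every successor in Z. Already a fixed point.
Sat(A[a U ¬a]) = {n0, n1, n2, n3, n5, n7}
n6 ∉ Sat(A[a U ¬a]) = {n0, n1, n2, n3, n5, n7}, so the formula does not hold at n6.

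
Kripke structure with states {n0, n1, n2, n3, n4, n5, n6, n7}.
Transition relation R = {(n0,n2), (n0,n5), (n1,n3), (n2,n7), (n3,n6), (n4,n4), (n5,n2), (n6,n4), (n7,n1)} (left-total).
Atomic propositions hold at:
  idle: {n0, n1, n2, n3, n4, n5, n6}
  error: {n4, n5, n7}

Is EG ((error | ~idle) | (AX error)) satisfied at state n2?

Sat(~idle) = {n7}
Sat(error | ~idle) = {n4, n5, n7}
Sat(AX error) = {s : every successor in {n4, n5, n7}} = {n2, n4, n6}
Sat((error | ~idle) | (AX error)) = {n2, n4, n5, n6, n7}
EG ((error | ~idle) | (AX error)): greatest fixpoint, start Z0 = {n2, n4, n5, n6, n7}, keep only states in Sat with some successor in Z. Z1 = {n2, n4, n5, n6}; Z2 = {n4, n5, n6}; Z3 = {n4, n6}; fixed.
Sat(EG ((error | ~idle) | (AX error))) = {n4, n6}
n2 ∉ Sat(EG ((error | ~idle) | (AX error))) = {n4, n6}, so the formula does not hold at n2.

No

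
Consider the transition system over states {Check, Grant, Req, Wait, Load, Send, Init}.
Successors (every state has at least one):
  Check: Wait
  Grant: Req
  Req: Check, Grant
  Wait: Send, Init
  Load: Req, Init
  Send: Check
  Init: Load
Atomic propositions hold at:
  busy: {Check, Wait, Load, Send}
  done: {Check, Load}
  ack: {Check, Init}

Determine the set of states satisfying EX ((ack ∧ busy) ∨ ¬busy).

Sat(ack ∧ busy) = {Check}
Sat(¬busy) = {Grant, Req, Init}
Sat((ack ∧ busy) ∨ ¬busy) = {Check, Grant, Req, Init}
Sat(EX ((ack ∧ busy) ∨ ¬busy)) = {s : some successor in {Check, Grant, Req, Init}} = {Grant, Req, Wait, Load, Send}

{Grant, Req, Wait, Load, Send}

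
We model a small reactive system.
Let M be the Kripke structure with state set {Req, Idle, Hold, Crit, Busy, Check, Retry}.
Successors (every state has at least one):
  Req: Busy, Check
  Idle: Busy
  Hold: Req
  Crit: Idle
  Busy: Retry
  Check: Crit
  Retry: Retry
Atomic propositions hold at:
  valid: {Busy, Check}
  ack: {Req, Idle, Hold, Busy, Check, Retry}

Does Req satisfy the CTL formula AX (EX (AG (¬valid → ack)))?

Sat(¬valid) = {Req, Idle, Hold, Crit, Retry}
Sat(¬valid → ack) = {Req, Idle, Hold, Busy, Check, Retry}
AG (¬valid → ack): greatest fixpoint, start Z0 = {Req, Idle, Hold, Busy, Check, Retry}, keep only states in Sat with every successor in Z. Z1 = {Req, Idle, Hold, Busy, Retry}; Z2 = {Idle, Hold, Busy, Retry}; Z3 = {Idle, Busy, Retry}; fixed.
Sat(AG (¬valid → ack)) = {Idle, Busy, Retry}
Sat(EX (AG (¬valid → ack))) = {s : some successor in {Idle, Busy, Retry}} = {Req, Idle, Crit, Busy, Retry}
Sat(AX (EX (AG (¬valid → ack)))) = {s : every successor in {Req, Idle, Crit, Busy, Retry}} = {Idle, Hold, Crit, Busy, Check, Retry}
Req ∉ Sat(AX (EX (AG (¬valid → ack)))) = {Idle, Hold, Crit, Busy, Check, Retry}, so the formula does not hold at Req.

No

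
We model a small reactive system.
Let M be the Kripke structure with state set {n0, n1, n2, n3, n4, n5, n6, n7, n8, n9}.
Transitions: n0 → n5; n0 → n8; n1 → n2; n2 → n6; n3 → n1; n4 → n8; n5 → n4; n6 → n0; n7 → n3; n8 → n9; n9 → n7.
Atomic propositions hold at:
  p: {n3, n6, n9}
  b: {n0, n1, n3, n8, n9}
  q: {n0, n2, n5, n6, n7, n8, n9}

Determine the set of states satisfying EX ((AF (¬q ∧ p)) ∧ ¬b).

Sat(¬q) = {n1, n3, n4}
Sat(¬q ∧ p) = {n3}
AF (¬q ∧ p): least fixpoint, start Z0 = {n3}, add states with every successor in Z. Z1 = {n3, n7}; Z2 = {n3, n7, n9}; Z3 = {n3, n7, n8, n9}; Z4 = {n3, n4, n7, n8, n9}; Z5 = {n3, n4, n5, n7, n8, n9}; Z6 = {n0, n3, n4, n5, n7, n8, n9}; Z7 = {n0, n3, n4, n5, n6, n7, n8, n9}; Z8 = {n0, n2, n3, n4, n5, n6, n7, n8, n9}; Z9 = {n0, n1, n2, n3, n4, n5, n6, n7, n8, n9}; fixed.
Sat(AF (¬q ∧ p)) = {n0, n1, n2, n3, n4, n5, n6, n7, n8, n9}
Sat(¬b) = {n2, n4, n5, n6, n7}
Sat((AF (¬q ∧ p)) ∧ ¬b) = {n2, n4, n5, n6, n7}
Sat(EX ((AF (¬q ∧ p)) ∧ ¬b)) = {s : some successor in {n2, n4, n5, n6, n7}} = {n0, n1, n2, n5, n9}

{n0, n1, n2, n5, n9}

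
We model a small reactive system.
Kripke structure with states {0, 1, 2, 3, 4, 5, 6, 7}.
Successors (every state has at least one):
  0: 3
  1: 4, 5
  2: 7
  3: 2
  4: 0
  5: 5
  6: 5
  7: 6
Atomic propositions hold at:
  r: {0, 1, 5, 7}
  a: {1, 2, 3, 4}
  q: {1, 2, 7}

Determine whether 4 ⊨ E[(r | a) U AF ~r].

Sat(r | a) = {0, 1, 2, 3, 4, 5, 7}
Sat(~r) = {2, 3, 4, 6}
AF ~r: least fixpoint, start Z0 = {2, 3, 4, 6}, add states with every successor in Z. Z1 = {0, 2, 3, 4, 6, 7}; fixed.
Sat(AF ~r) = {0, 2, 3, 4, 6, 7}
E[(r | a) U AF ~r]: least fixpoint, start Z0 = Sat(AF ~r) = {0, 2, 3, 4, 6, 7}, add states in Sat(r | a) with some successor in Z. Z1 = {0, 1, 2, 3, 4, 6, 7}; fixed.
Sat(E[(r | a) U AF ~r]) = {0, 1, 2, 3, 4, 6, 7}
4 ∈ Sat(E[(r | a) U AF ~r]) = {0, 1, 2, 3, 4, 6, 7}, so the formula holds at 4.

Yes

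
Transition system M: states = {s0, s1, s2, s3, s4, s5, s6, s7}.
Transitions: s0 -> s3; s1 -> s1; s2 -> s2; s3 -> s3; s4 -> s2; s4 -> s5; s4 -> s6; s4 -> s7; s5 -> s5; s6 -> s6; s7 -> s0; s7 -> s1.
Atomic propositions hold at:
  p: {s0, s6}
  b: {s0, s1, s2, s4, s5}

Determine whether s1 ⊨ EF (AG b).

Yes

AG b: greatest fixpoint, start Z0 = {s0, s1, s2, s4, s5}, keep only states in Sat with every successor in Z. Z1 = {s1, s2, s5}; fixed.
Sat(AG b) = {s1, s2, s5}
EF (AG b): least fixpoint, start Z0 = {s1, s2, s5}, add states with some successor in Z. Z1 = {s1, s2, s4, s5, s7}; fixed.
Sat(EF (AG b)) = {s1, s2, s4, s5, s7}
s1 ∈ Sat(EF (AG b)) = {s1, s2, s4, s5, s7}, so the formula holds at s1.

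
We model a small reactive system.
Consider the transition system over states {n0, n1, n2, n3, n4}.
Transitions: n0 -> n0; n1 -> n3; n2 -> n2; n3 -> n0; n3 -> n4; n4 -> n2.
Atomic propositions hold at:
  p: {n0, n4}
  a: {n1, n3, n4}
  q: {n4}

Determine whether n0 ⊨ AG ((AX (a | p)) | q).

Sat(a | p) = {n0, n1, n3, n4}
Sat(AX (a | p)) = {s : every successor in {n0, n1, n3, n4}} = {n0, n1, n3}
Sat((AX (a | p)) | q) = {n0, n1, n3, n4}
AG ((AX (a | p)) | q): greatest fixpoint, start Z0 = {n0, n1, n3, n4}, keep only states in Sat with every successor in Z. Z1 = {n0, n1, n3}; Z2 = {n0, n1}; Z3 = {n0}; fixed.
Sat(AG ((AX (a | p)) | q)) = {n0}
n0 ∈ Sat(AG ((AX (a | p)) | q)) = {n0}, so the formula holds at n0.

Yes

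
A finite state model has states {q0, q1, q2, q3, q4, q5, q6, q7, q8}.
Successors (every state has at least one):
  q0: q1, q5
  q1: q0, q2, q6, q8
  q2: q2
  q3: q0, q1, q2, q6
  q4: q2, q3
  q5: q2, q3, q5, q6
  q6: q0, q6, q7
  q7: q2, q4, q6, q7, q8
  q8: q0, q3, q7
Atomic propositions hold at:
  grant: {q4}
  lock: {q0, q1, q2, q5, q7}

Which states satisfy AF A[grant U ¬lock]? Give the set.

Sat(¬lock) = {q3, q4, q6, q8}
A[grant U ¬lock]: least fixpoint, start Z0 = Sat(¬lock) = {q3, q4, q6, q8}, add states in Sat(grant) with every successor in Z. Already a fixed point.
Sat(A[grant U ¬lock]) = {q3, q4, q6, q8}
AF A[grant U ¬lock]: least fixpoint, start Z0 = {q3, q4, q6, q8}, add states with every successor in Z. Already a fixed point.
Sat(AF A[grant U ¬lock]) = {q3, q4, q6, q8}

{q3, q4, q6, q8}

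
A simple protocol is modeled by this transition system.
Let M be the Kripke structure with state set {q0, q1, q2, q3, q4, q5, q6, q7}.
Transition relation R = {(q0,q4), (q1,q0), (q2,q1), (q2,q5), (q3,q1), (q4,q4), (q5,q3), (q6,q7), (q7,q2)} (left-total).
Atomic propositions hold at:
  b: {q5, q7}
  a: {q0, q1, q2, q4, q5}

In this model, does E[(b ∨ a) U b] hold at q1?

No

Sat(b ∨ a) = {q0, q1, q2, q4, q5, q7}
E[(b ∨ a) U b]: least fixpoint, start Z0 = Sat(b) = {q5, q7}, add states in Sat(b ∨ a) with some successor in Z. Z1 = {q2, q5, q7}; fixed.
Sat(E[(b ∨ a) U b]) = {q2, q5, q7}
q1 ∉ Sat(E[(b ∨ a) U b]) = {q2, q5, q7}, so the formula does not hold at q1.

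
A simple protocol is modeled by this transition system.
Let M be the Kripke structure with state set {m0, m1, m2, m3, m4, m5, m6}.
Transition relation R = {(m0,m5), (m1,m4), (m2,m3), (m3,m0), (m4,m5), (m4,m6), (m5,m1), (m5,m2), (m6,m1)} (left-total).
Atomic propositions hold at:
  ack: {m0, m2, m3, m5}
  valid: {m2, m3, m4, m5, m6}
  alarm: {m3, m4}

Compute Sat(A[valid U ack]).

A[valid U ack]: least fixpoint, start Z0 = Sat(ack) = {m0, m2, m3, m5}, add states in Sat(valid) with every successor in Z. Already a fixed point.
Sat(A[valid U ack]) = {m0, m2, m3, m5}

{m0, m2, m3, m5}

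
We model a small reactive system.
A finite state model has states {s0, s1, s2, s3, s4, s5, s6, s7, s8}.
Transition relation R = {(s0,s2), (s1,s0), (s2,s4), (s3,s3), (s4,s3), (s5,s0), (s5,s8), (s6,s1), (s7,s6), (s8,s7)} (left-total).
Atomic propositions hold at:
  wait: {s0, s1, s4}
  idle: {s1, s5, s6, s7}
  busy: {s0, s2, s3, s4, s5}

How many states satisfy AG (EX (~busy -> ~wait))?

Sat(~busy) = {s1, s6, s7, s8}
Sat(~wait) = {s2, s3, s5, s6, s7, s8}
Sat(~busy -> ~wait) = {s0, s2, s3, s4, s5, s6, s7, s8}
Sat(EX (~busy -> ~wait)) = {s : some successor in {s0, s2, s3, s4, s5, s6, s7, s8}} = {s0, s1, s2, s3, s4, s5, s7, s8}
AG (EX (~busy -> ~wait)): greatest fixpoint, start Z0 = {s0, s1, s2, s3, s4, s5, s7, s8}, keep only states in Sat with every successor in Z. Z1 = {s0, s1, s2, s3, s4, s5, s8}; Z2 = {s0, s1, s2, s3, s4, s5}; Z3 = {s0, s1, s2, s3, s4}; fixed.
Sat(AG (EX (~busy -> ~wait))) = {s0, s1, s2, s3, s4}
|Sat(AG (EX (~busy -> ~wait)))| = |{s0, s1, s2, s3, s4}| = 5.

5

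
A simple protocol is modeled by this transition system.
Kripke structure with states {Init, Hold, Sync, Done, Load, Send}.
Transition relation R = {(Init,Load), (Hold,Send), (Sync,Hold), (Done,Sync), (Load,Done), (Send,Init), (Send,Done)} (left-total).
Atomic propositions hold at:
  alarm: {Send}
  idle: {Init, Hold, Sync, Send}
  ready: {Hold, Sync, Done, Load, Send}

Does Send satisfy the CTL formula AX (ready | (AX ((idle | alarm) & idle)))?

No

Sat(idle | alarm) = {Init, Hold, Sync, Send}
Sat((idle | alarm) & idle) = {Init, Hold, Sync, Send}
Sat(AX ((idle | alarm) & idle)) = {s : every successor in {Init, Hold, Sync, Send}} = {Hold, Sync, Done}
Sat(ready | (AX ((idle | alarm) & idle))) = {Hold, Sync, Done, Load, Send}
Sat(AX (ready | (AX ((idle | alarm) & idle)))) = {s : every successor in {Hold, Sync, Done, Load, Send}} = {Init, Hold, Sync, Done, Load}
Send ∉ Sat(AX (ready | (AX ((idle | alarm) & idle)))) = {Init, Hold, Sync, Done, Load}, so the formula does not hold at Send.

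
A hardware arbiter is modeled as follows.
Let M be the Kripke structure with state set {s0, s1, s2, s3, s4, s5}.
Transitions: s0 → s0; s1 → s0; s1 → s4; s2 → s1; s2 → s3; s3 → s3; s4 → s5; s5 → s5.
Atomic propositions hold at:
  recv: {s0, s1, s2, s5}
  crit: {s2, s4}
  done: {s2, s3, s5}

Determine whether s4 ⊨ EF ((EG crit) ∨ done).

EG crit: greatest fixpoint, start Z0 = {s2, s4}, keep only states in Sat with some successor in Z. Z1 = ∅; fixed.
Sat(EG crit) = ∅
Sat((EG crit) ∨ done) = {s2, s3, s5}
EF ((EG crit) ∨ done): least fixpoint, start Z0 = {s2, s3, s5}, add states with some successor in Z. Z1 = {s2, s3, s4, s5}; Z2 = {s1, s2, s3, s4, s5}; fixed.
Sat(EF ((EG crit) ∨ done)) = {s1, s2, s3, s4, s5}
s4 ∈ Sat(EF ((EG crit) ∨ done)) = {s1, s2, s3, s4, s5}, so the formula holds at s4.

Yes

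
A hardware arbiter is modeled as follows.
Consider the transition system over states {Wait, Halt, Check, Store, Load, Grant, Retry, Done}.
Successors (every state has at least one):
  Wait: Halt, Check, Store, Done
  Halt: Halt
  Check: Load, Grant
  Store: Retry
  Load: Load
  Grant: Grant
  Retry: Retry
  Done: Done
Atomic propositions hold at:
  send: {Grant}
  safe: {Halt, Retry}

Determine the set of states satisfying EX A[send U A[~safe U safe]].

Sat(~safe) = {Wait, Check, Store, Load, Grant, Done}
A[~safe U safe]: least fixpoint, start Z0 = Sat(safe) = {Halt, Retry}, add states in Sat(~safe) with every successor in Z. Z1 = {Halt, Store, Retry}; fixed.
Sat(A[~safe U safe]) = {Halt, Store, Retry}
A[send U A[~safe U safe]]: least fixpoint, start Z0 = Sat(A[~safe U safe]) = {Halt, Store, Retry}, add states in Sat(send) with every successor in Z. Already a fixed point.
Sat(A[send U A[~safe U safe]]) = {Halt, Store, Retry}
Sat(EX A[send U A[~safe U safe]]) = {s : some successor in {Halt, Store, Retry}} = {Wait, Halt, Store, Retry}

{Wait, Halt, Store, Retry}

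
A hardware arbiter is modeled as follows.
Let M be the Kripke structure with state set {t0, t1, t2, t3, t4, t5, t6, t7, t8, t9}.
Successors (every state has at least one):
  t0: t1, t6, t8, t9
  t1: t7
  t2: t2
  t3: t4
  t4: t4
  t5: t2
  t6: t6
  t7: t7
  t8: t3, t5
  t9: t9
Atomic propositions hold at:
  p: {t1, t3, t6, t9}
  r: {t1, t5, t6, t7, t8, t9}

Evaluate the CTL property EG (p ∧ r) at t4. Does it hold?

Sat(p ∧ r) = {t1, t6, t9}
EG (p ∧ r): greatest fixpoint, start Z0 = {t1, t6, t9}, keep only states in Sat with some successor in Z. Z1 = {t6, t9}; fixed.
Sat(EG (p ∧ r)) = {t6, t9}
t4 ∉ Sat(EG (p ∧ r)) = {t6, t9}, so the formula does not hold at t4.

No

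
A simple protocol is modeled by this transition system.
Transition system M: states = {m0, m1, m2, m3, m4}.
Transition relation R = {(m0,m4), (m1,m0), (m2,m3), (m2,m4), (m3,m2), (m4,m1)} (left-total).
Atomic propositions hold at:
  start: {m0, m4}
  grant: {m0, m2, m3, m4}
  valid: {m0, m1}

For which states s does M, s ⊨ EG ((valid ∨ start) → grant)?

{m2, m3}

Sat(valid ∨ start) = {m0, m1, m4}
Sat((valid ∨ start) → grant) = {m0, m2, m3, m4}
EG ((valid ∨ start) → grant): greatest fixpoint, start Z0 = {m0, m2, m3, m4}, keep only states in Sat with some successor in Z. Z1 = {m0, m2, m3}; Z2 = {m2, m3}; fixed.
Sat(EG ((valid ∨ start) → grant)) = {m2, m3}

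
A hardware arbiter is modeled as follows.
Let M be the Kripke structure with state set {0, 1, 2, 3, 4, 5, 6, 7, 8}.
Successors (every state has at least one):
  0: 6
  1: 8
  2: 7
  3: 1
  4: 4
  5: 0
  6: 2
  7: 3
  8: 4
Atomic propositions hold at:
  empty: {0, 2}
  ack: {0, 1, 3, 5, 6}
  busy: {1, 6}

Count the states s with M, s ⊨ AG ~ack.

2

Sat(~ack) = {2, 4, 7, 8}
AG ~ack: greatest fixpoint, start Z0 = {2, 4, 7, 8}, keep only states in Sat with every successor in Z. Z1 = {2, 4, 8}; Z2 = {4, 8}; fixed.
Sat(AG ~ack) = {4, 8}
|Sat(AG ~ack)| = |{4, 8}| = 2.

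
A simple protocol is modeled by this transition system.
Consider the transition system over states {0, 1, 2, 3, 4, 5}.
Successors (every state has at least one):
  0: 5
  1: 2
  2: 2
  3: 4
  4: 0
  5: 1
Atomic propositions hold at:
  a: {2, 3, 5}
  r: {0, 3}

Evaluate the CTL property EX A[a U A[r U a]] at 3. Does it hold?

A[r U a]: least fixpoint, start Z0 = Sat(a) = {2, 3, 5}, add states in Sat(r) with every successor in Z. Z1 = {0, 2, 3, 5}; fixed.
Sat(A[r U a]) = {0, 2, 3, 5}
A[a U A[r U a]]: least fixpoint, start Z0 = Sat(A[r U a]) = {0, 2, 3, 5}, add states in Sat(a) with every successor in Z. Already a fixed point.
Sat(A[a U A[r U a]]) = {0, 2, 3, 5}
Sat(EX A[a U A[r U a]]) = {s : some successor in {0, 2, 3, 5}} = {0, 1, 2, 4}
3 ∉ Sat(EX A[a U A[r U a]]) = {0, 1, 2, 4}, so the formula does not hold at 3.

No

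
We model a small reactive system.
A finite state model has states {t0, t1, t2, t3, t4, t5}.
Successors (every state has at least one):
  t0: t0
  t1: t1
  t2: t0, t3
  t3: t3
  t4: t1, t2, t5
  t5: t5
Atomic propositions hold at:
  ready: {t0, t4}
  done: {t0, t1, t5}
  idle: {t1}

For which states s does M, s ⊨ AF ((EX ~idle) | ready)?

{t0, t2, t3, t4, t5}

Sat(~idle) = {t0, t2, t3, t4, t5}
Sat(EX ~idle) = {s : some successor in {t0, t2, t3, t4, t5}} = {t0, t2, t3, t4, t5}
Sat((EX ~idle) | ready) = {t0, t2, t3, t4, t5}
AF ((EX ~idle) | ready): least fixpoint, start Z0 = {t0, t2, t3, t4, t5}, add states with every successor in Z. Already a fixed point.
Sat(AF ((EX ~idle) | ready)) = {t0, t2, t3, t4, t5}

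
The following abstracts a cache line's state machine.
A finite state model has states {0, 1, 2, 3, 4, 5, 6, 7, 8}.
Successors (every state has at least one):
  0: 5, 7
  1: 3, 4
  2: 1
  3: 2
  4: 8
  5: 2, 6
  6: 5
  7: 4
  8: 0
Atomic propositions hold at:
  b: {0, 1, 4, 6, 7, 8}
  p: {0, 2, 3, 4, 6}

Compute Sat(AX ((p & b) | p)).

{1, 3, 5, 7, 8}

Sat(p & b) = {0, 4, 6}
Sat((p & b) | p) = {0, 2, 3, 4, 6}
Sat(AX ((p & b) | p)) = {s : every successor in {0, 2, 3, 4, 6}} = {1, 3, 5, 7, 8}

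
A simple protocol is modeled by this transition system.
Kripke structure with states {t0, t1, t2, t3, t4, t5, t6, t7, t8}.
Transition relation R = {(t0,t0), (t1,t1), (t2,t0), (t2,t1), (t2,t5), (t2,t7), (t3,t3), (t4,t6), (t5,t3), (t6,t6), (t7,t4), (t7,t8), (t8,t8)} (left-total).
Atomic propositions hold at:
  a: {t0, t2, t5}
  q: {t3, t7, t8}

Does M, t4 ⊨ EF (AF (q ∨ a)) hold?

Sat(q ∨ a) = {t0, t2, t3, t5, t7, t8}
AF (q ∨ a): least fixpoint, start Z0 = {t0, t2, t3, t5, t7, t8}, add states with every successor in Z. Already a fixed point.
Sat(AF (q ∨ a)) = {t0, t2, t3, t5, t7, t8}
EF (AF (q ∨ a)): least fixpoint, start Z0 = {t0, t2, t3, t5, t7, t8}, add states with some successor in Z. Already a fixed point.
Sat(EF (AF (q ∨ a))) = {t0, t2, t3, t5, t7, t8}
t4 ∉ Sat(EF (AF (q ∨ a))) = {t0, t2, t3, t5, t7, t8}, so the formula does not hold at t4.

No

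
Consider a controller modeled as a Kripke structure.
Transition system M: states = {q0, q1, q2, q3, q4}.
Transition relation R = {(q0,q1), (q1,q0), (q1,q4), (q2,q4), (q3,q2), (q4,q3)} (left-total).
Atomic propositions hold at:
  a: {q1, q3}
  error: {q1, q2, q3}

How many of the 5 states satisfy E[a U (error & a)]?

Sat(error & a) = {q1, q3}
E[a U (error & a)]: least fixpoint, start Z0 = Sat((error & a)) = {q1, q3}, add states in Sat(a) with some successor in Z. Already a fixed point.
Sat(E[a U (error & a)]) = {q1, q3}
|Sat(E[a U (error & a)])| = |{q1, q3}| = 2.

2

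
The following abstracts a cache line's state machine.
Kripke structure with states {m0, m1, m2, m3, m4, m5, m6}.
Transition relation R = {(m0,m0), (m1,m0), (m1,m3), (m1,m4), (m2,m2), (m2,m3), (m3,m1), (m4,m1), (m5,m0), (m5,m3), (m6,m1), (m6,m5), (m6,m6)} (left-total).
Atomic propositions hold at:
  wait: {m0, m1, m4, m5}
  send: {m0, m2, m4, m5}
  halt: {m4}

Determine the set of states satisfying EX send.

Sat(EX send) = {s : some successor in {m0, m2, m4, m5}} = {m0, m1, m2, m5, m6}

{m0, m1, m2, m5, m6}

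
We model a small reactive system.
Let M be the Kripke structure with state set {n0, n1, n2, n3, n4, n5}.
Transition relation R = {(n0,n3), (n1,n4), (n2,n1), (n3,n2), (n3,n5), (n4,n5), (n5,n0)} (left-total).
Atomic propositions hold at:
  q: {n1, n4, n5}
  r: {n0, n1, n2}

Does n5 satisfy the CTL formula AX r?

Sat(AX r) = {s : every successor in {n0, n1, n2}} = {n2, n5}
n5 ∈ Sat(AX r) = {n2, n5}, so the formula holds at n5.

Yes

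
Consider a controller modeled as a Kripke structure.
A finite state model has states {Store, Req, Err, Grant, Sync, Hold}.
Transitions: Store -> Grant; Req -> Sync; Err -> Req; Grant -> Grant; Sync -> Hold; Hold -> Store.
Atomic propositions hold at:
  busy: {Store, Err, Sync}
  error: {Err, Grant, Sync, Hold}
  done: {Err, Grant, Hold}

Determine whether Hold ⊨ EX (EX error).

Yes

Sat(EX error) = {s : some successor in {Err, Grant, Sync, Hold}} = {Store, Req, Grant, Sync}
Sat(EX (EX error)) = {s : some successor in {Store, Req, Grant, Sync}} = {Store, Req, Err, Grant, Hold}
Hold ∈ Sat(EX (EX error)) = {Store, Req, Err, Grant, Hold}, so the formula holds at Hold.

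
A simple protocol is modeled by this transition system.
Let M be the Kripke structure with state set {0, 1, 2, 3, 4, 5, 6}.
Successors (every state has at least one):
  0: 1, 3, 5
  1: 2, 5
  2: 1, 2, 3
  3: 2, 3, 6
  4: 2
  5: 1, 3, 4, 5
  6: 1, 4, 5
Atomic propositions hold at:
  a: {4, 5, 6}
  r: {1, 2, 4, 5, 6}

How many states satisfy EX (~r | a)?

6

Sat(~r) = {0, 3}
Sat(~r | a) = {0, 3, 4, 5, 6}
Sat(EX (~r | a)) = {s : some successor in {0, 3, 4, 5, 6}} = {0, 1, 2, 3, 5, 6}
|Sat(EX (~r | a))| = |{0, 1, 2, 3, 5, 6}| = 6.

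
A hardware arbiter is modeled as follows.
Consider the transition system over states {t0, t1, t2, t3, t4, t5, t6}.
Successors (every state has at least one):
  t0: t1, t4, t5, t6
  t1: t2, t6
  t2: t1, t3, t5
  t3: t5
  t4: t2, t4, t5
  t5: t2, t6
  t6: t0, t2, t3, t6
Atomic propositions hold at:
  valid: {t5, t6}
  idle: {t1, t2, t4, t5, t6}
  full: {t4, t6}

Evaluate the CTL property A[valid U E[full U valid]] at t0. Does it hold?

E[full U valid]: least fixpoint, start Z0 = Sat(valid) = {t5, t6}, add states in Sat(full) with some successor in Z. Z1 = {t4, t5, t6}; fixed.
Sat(E[full U valid]) = {t4, t5, t6}
A[valid U E[full U valid]]: least fixpoint, start Z0 = Sat(E[full U valid]) = {t4, t5, t6}, add states in Sat(valid) with every successor in Z. Already a fixed point.
Sat(A[valid U E[full U valid]]) = {t4, t5, t6}
t0 ∉ Sat(A[valid U E[full U valid]]) = {t4, t5, t6}, so the formula does not hold at t0.

No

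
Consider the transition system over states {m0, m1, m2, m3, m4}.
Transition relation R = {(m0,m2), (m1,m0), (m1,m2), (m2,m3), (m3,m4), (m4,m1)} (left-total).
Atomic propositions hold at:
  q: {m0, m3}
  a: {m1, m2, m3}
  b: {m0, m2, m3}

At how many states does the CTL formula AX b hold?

3

Sat(AX b) = {s : every successor in {m0, m2, m3}} = {m0, m1, m2}
|Sat(AX b)| = |{m0, m1, m2}| = 3.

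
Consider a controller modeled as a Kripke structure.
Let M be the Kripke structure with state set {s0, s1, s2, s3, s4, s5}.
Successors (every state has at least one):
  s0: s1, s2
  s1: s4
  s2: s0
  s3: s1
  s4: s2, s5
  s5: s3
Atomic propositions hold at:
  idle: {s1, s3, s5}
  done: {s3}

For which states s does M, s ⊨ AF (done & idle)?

Sat(done & idle) = {s3}
AF (done & idle): least fixpoint, start Z0 = {s3}, add states with every successor in Z. Z1 = {s3, s5}; fixed.
Sat(AF (done & idle)) = {s3, s5}

{s3, s5}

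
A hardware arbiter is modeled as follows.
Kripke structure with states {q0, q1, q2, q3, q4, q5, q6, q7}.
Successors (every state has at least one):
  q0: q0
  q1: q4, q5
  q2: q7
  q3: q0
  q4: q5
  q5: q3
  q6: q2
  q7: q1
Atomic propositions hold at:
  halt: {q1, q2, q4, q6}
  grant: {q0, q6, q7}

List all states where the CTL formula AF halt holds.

{q1, q2, q4, q6, q7}

AF halt: least fixpoint, start Z0 = {q1, q2, q4, q6}, add states with every successor in Z. Z1 = {q1, q2, q4, q6, q7}; fixed.
Sat(AF halt) = {q1, q2, q4, q6, q7}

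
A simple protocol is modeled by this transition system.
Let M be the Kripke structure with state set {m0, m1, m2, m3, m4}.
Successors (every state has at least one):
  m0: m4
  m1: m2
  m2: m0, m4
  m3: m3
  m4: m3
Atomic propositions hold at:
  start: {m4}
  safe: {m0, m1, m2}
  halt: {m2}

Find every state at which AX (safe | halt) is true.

{m1}

Sat(safe | halt) = {m0, m1, m2}
Sat(AX (safe | halt)) = {s : every successor in {m0, m1, m2}} = {m1}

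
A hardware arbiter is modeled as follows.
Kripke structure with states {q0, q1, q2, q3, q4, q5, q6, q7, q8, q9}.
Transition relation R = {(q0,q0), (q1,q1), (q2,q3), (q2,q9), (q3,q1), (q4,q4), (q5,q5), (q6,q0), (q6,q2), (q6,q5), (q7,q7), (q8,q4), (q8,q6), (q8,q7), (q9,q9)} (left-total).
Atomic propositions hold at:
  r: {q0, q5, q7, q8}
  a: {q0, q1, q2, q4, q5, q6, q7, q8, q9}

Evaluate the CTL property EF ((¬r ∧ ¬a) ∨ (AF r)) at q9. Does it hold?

No

Sat(¬r) = {q1, q2, q3, q4, q6, q9}
Sat(¬a) = {q3}
Sat(¬r ∧ ¬a) = {q3}
AF r: least fixpoint, start Z0 = {q0, q5, q7, q8}, add states with every successor in Z. Already a fixed point.
Sat(AF r) = {q0, q5, q7, q8}
Sat((¬r ∧ ¬a) ∨ (AF r)) = {q0, q3, q5, q7, q8}
EF ((¬r ∧ ¬a) ∨ (AF r)): least fixpoint, start Z0 = {q0, q3, q5, q7, q8}, add states with some successor in Z. Z1 = {q0, q2, q3, q5, q6, q7, q8}; fixed.
Sat(EF ((¬r ∧ ¬a) ∨ (AF r))) = {q0, q2, q3, q5, q6, q7, q8}
q9 ∉ Sat(EF ((¬r ∧ ¬a) ∨ (AF r))) = {q0, q2, q3, q5, q6, q7, q8}, so the formula does not hold at q9.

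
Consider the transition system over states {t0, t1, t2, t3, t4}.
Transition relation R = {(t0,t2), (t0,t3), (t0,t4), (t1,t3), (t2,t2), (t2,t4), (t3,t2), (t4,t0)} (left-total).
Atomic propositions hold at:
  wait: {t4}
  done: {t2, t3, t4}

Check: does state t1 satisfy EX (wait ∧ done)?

No

Sat(wait ∧ done) = {t4}
Sat(EX (wait ∧ done)) = {s : some successor in {t4}} = {t0, t2}
t1 ∉ Sat(EX (wait ∧ done)) = {t0, t2}, so the formula does not hold at t1.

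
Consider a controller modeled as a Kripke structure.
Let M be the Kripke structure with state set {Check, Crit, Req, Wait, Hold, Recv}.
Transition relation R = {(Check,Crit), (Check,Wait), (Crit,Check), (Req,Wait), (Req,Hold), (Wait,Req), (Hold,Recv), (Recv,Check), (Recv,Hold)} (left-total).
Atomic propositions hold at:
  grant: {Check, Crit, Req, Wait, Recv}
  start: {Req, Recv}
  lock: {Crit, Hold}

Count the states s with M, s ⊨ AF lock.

AF lock: least fixpoint, start Z0 = {Crit, Hold}, add states with every successor in Z. Already a fixed point.
Sat(AF lock) = {Crit, Hold}
|Sat(AF lock)| = |{Crit, Hold}| = 2.

2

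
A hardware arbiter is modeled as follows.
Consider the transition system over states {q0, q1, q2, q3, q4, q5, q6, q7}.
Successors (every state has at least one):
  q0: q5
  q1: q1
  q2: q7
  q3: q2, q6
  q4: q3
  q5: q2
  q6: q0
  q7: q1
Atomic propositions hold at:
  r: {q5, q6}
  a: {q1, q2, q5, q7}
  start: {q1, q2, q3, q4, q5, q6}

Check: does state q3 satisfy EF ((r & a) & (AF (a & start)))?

Sat(r & a) = {q5}
Sat(a & start) = {q1, q2, q5}
AF (a & start): least fixpoint, start Z0 = {q1, q2, q5}, add states with every successor in Z. Z1 = {q0, q1, q2, q5, q7}; Z2 = {q0, q1, q2, q5, q6, q7}; Z3 = {q0, q1, q2, q3, q5, q6, q7}; Z4 = {q0, q1, q2, q3, q4, q5, q6, q7}; fixed.
Sat(AF (a & start)) = {q0, q1, q2, q3, q4, q5, q6, q7}
Sat((r & a) & (AF (a & start))) = {q5}
EF ((r & a) & (AF (a & start))): least fixpoint, start Z0 = {q5}, add states with some successor in Z. Z1 = {q0, q5}; Z2 = {q0, q5, q6}; Z3 = {q0, q3, q5, q6}; Z4 = {q0, q3, q4, q5, q6}; fixed.
Sat(EF ((r & a) & (AF (a & start)))) = {q0, q3, q4, q5, q6}
q3 ∈ Sat(EF ((r & a) & (AF (a & start)))) = {q0, q3, q4, q5, q6}, so the formula holds at q3.

Yes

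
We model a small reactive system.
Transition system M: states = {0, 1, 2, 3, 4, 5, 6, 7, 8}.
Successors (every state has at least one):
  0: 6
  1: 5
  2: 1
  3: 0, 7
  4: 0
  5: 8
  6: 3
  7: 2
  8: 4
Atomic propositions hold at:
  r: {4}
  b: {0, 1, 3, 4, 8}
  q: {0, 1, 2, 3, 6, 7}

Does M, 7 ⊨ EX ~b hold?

Yes

Sat(~b) = {2, 5, 6, 7}
Sat(EX ~b) = {s : some successor in {2, 5, 6, 7}} = {0, 1, 3, 7}
7 ∈ Sat(EX ~b) = {0, 1, 3, 7}, so the formula holds at 7.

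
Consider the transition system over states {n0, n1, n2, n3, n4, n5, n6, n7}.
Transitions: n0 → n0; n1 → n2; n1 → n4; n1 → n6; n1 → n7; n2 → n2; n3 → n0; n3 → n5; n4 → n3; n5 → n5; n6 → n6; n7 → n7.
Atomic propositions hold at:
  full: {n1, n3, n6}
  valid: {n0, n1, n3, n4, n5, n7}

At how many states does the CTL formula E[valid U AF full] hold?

AF full: least fixpoint, start Z0 = {n1, n3, n6}, add states with every successor in Z. Z1 = {n1, n3, n4, n6}; fixed.
Sat(AF full) = {n1, n3, n4, n6}
E[valid U AF full]: least fixpoint, start Z0 = Sat(AF full) = {n1, n3, n4, n6}, add states in Sat(valid) with some successor in Z. Already a fixed point.
Sat(E[valid U AF full]) = {n1, n3, n4, n6}
|Sat(E[valid U AF full])| = |{n1, n3, n4, n6}| = 4.

4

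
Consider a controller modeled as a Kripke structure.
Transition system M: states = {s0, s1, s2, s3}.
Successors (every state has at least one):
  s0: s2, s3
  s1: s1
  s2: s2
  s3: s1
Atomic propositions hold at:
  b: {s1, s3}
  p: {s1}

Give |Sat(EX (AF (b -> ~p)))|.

2

Sat(~p) = {s0, s2, s3}
Sat(b -> ~p) = {s0, s2, s3}
AF (b -> ~p): least fixpoint, start Z0 = {s0, s2, s3}, add states with every successor in Z. Already a fixed point.
Sat(AF (b -> ~p)) = {s0, s2, s3}
Sat(EX (AF (b -> ~p))) = {s : some successor in {s0, s2, s3}} = {s0, s2}
|Sat(EX (AF (b -> ~p)))| = |{s0, s2}| = 2.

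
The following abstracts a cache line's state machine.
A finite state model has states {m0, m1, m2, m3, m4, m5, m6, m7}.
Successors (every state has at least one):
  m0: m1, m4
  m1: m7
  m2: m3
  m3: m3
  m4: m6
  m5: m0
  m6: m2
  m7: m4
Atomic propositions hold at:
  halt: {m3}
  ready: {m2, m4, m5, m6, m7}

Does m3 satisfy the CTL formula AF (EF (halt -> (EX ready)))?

Sat(EX ready) = {s : some successor in {m2, m4, m5, m6, m7}} = {m0, m1, m4, m6, m7}
Sat(halt -> (EX ready)) = {m0, m1, m2, m4, m5, m6, m7}
EF (halt -> (EX ready)): least fixpoint, start Z0 = {m0, m1, m2, m4, m5, m6, m7}, add states with some successor in Z. Already a fixed point.
Sat(EF (halt -> (EX ready))) = {m0, m1, m2, m4, m5, m6, m7}
AF (EF (halt -> (EX ready))): least fixpoint, start Z0 = {m0, m1, m2, m4, m5, m6, m7}, add states with every successor in Z. Already a fixed point.
Sat(AF (EF (halt -> (EX ready)))) = {m0, m1, m2, m4, m5, m6, m7}
m3 ∉ Sat(AF (EF (halt -> (EX ready)))) = {m0, m1, m2, m4, m5, m6, m7}, so the formula does not hold at m3.

No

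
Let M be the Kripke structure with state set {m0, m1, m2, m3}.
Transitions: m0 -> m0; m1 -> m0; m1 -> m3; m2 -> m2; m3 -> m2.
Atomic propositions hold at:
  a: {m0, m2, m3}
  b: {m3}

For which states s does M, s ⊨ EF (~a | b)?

{m1, m3}

Sat(~a) = {m1}
Sat(~a | b) = {m1, m3}
EF (~a | b): least fixpoint, start Z0 = {m1, m3}, add states with some successor in Z. Already a fixed point.
Sat(EF (~a | b)) = {m1, m3}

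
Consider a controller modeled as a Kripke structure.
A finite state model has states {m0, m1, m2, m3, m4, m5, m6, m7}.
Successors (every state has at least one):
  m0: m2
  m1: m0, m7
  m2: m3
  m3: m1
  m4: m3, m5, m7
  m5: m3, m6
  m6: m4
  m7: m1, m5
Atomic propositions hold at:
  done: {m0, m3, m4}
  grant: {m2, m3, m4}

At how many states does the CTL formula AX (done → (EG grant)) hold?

3

EG grant: greatest fixpoint, start Z0 = {m2, m3, m4}, keep only states in Sat with some successor in Z. Z1 = {m2, m4}; Z2 = ∅; fixed.
Sat(EG grant) = ∅
Sat(done → (EG grant)) = {m1, m2, m5, m6, m7}
Sat(AX (done → (EG grant))) = {s : every successor in {m1, m2, m5, m6, m7}} = {m0, m3, m7}
|Sat(AX (done → (EG grant)))| = |{m0, m3, m7}| = 3.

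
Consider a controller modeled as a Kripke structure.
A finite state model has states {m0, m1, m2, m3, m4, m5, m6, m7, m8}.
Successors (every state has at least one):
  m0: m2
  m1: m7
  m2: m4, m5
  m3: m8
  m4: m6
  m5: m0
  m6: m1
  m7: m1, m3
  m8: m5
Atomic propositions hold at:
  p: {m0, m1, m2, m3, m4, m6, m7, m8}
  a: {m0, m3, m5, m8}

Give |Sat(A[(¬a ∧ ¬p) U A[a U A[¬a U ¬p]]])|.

Sat(¬a) = {m1, m2, m4, m6, m7}
Sat(¬p) = {m5}
Sat(¬a ∧ ¬p) = ∅
A[¬a U ¬p]: least fixpoint, start Z0 = Sat(¬p) = {m5}, add states in Sat(¬a) with every successor in Z. Already a fixed point.
Sat(A[¬a U ¬p]) = {m5}
A[a U A[¬a U ¬p]]: least fixpoint, start Z0 = Sat(A[¬a U ¬p]) = {m5}, add states in Sat(a) with every successor in Z. Z1 = {m5, m8}; Z2 = {m3, m5, m8}; fixed.
Sat(A[a U A[¬a U ¬p]]) = {m3, m5, m8}
A[(¬a ∧ ¬p) U A[a U A[¬a U ¬p]]]: least fixpoint, start Z0 = Sat(A[a U A[¬a U ¬p]]) = {m3, m5, m8}, add states in Sat(¬a ∧ ¬p) with every successor in Z. Already a fixed point.
Sat(A[(¬a ∧ ¬p) U A[a U A[¬a U ¬p]]]) = {m3, m5, m8}
|Sat(A[(¬a ∧ ¬p) U A[a U A[¬a U ¬p]]])| = |{m3, m5, m8}| = 3.

3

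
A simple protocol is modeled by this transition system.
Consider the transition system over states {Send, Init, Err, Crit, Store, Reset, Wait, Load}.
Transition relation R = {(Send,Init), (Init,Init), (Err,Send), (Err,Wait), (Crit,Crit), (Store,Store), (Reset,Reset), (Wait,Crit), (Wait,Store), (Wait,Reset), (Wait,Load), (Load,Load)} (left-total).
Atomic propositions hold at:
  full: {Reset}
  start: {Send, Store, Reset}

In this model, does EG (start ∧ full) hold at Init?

Sat(start ∧ full) = {Reset}
EG (start ∧ full): greatest fixpoint, start Z0 = {Reset}, keep only states in Sat with some successor in Z. Already a fixed point.
Sat(EG (start ∧ full)) = {Reset}
Init ∉ Sat(EG (start ∧ full)) = {Reset}, so the formula does not hold at Init.

No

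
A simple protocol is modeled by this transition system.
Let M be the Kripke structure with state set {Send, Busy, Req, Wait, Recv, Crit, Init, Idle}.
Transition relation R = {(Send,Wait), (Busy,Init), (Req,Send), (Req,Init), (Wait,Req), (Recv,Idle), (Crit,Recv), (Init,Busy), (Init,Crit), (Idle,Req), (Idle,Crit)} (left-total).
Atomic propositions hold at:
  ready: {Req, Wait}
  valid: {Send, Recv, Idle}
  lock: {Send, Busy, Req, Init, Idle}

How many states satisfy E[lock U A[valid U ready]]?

4

A[valid U ready]: least fixpoint, start Z0 = Sat(ready) = {Req, Wait}, add states in Sat(valid) with every successor in Z. Z1 = {Send, Req, Wait}; fixed.
Sat(A[valid U ready]) = {Send, Req, Wait}
E[lock U A[valid U ready]]: least fixpoint, start Z0 = Sat(A[valid U ready]) = {Send, Req, Wait}, add states in Sat(lock) with some successor in Z. Z1 = {Send, Req, Wait, Idle}; fixed.
Sat(E[lock U A[valid U ready]]) = {Send, Req, Wait, Idle}
|Sat(E[lock U A[valid U ready]])| = |{Send, Req, Wait, Idle}| = 4.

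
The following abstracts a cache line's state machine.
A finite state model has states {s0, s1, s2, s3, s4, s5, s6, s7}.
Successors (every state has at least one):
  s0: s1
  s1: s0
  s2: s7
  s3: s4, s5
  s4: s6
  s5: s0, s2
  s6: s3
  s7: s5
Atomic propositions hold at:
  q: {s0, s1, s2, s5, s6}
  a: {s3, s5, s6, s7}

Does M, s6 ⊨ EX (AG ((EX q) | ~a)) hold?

Sat(EX q) = {s : some successor in {s0, s1, s2, s5, s6}} = {s0, s1, s3, s4, s5, s7}
Sat(~a) = {s0, s1, s2, s4}
Sat((EX q) | ~a) = {s0, s1, s2, s3, s4, s5, s7}
AG ((EX q) | ~a): greatest fixpoint, start Z0 = {s0, s1, s2, s3, s4, s5, s7}, keep only states in Sat with every successor in Z. Z1 = {s0, s1, s2, s3, s5, s7}; Z2 = {s0, s1, s2, s5, s7}; fixed.
Sat(AG ((EX q) | ~a)) = {s0, s1, s2, s5, s7}
Sat(EX (AG ((EX q) | ~a))) = {s : some successor in {s0, s1, s2, s5, s7}} = {s0, s1, s2, s3, s5, s7}
s6 ∉ Sat(EX (AG ((EX q) | ~a))) = {s0, s1, s2, s3, s5, s7}, so the formula does not hold at s6.

No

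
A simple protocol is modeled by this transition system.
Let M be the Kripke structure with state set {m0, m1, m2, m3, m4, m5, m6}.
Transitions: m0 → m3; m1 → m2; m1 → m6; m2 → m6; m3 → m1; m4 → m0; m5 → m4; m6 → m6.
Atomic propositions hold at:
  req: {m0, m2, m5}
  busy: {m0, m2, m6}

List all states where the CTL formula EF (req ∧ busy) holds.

Sat(req ∧ busy) = {m0, m2}
EF (req ∧ busy): least fixpoint, start Z0 = {m0, m2}, add states with some successor in Z. Z1 = {m0, m1, m2, m4}; Z2 = {m0, m1, m2, m3, m4, m5}; fixed.
Sat(EF (req ∧ busy)) = {m0, m1, m2, m3, m4, m5}

{m0, m1, m2, m3, m4, m5}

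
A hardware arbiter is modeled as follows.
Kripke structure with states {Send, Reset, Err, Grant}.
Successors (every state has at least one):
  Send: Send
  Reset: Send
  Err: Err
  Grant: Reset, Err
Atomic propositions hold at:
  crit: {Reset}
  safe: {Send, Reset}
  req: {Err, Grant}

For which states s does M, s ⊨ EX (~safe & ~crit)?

Sat(~safe) = {Err, Grant}
Sat(~crit) = {Send, Err, Grant}
Sat(~safe & ~crit) = {Err, Grant}
Sat(EX (~safe & ~crit)) = {s : some successor in {Err, Grant}} = {Err, Grant}

{Err, Grant}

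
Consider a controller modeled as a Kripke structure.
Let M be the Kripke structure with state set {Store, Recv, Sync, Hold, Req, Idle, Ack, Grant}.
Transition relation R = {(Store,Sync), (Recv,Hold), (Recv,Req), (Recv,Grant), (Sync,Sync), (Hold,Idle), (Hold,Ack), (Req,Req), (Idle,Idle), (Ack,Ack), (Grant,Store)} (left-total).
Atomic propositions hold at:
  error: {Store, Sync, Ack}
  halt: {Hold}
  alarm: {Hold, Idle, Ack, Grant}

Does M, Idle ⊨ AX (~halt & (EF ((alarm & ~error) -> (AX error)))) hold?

Sat(~halt) = {Store, Recv, Sync, Req, Idle, Ack, Grant}
Sat(~error) = {Recv, Hold, Req, Idle, Grant}
Sat(alarm & ~error) = {Hold, Idle, Grant}
Sat(AX error) = {s : every successor in {Store, Sync, Ack}} = {Store, Sync, Ack, Grant}
Sat((alarm & ~error) -> (AX error)) = {Store, Recv, Sync, Req, Ack, Grant}
EF ((alarm & ~error) -> (AX error)): least fixpoint, start Z0 = {Store, Recv, Sync, Req, Ack, Grant}, add states with some successor in Z. Z1 = {Store, Recv, Sync, Hold, Req, Ack, Grant}; fixed.
Sat(EF ((alarm & ~error) -> (AX error))) = {Store, Recv, Sync, Hold, Req, Ack, Grant}
Sat(~halt & (EF ((alarm & ~error) -> (AX error)))) = {Store, Recv, Sync, Req, Ack, Grant}
Sat(AX (~halt & (EF ((alarm & ~error) -> (AX error))))) = {s : every successor in {Store, Recv, Sync, Req, Ack, Grant}} = {Store, Sync, Req, Ack, Grant}
Idle ∉ Sat(AX (~halt & (EF ((alarm & ~error) -> (AX error))))) = {Store, Sync, Req, Ack, Grant}, so the formula does not hold at Idle.

No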